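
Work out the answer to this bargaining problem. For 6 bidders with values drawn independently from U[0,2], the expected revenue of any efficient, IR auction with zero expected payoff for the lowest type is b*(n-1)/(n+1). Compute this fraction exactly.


Step 1: By Revenue Equivalence, expected revenue = b*(n-1)/(n+1)
Step 2: Substituting n = 6, b = 2
Step 3: Revenue = 2*(6-1)/(6+1) = 2*5/7
Step 4: Revenue = 10/7

10/7


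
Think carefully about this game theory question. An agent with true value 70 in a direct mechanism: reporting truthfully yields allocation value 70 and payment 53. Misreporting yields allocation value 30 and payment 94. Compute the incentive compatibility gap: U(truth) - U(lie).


Step 1: U(truth) = value - payment = 70 - 53 = 17
Step 2: U(lie) = allocation - payment = 30 - 94 = -64
Step 3: IC gap = 17 - (-64) = 81

81


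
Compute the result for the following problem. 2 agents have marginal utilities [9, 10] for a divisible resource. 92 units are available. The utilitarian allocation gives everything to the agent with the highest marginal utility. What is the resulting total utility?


Step 1: The marginal utilities are [9, 10]
Step 2: The highest marginal utility is 10
Step 3: All 92 units go to that agent
Step 4: Total utility = 10 * 92 = 920

920


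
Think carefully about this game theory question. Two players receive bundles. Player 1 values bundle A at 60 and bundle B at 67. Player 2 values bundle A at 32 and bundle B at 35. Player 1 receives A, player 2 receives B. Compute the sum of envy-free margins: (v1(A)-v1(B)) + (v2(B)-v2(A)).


Step 1: Player 1's margin = v1(A) - v1(B) = 60 - 67 = -7
Step 2: Player 2's margin = v2(B) - v2(A) = 35 - 32 = 3
Step 3: Total margin = -7 + 3 = -4

-4


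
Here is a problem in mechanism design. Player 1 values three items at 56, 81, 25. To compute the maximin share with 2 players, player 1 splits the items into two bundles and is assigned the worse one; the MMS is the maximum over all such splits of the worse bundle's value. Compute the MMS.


Step 1: Item values = 56, 81, 25
Step 2: Enumerate all 2-bundle partitions and take the smaller bundle:
  Partition 1: {56} vs {81,25} -> bundles 56, 106; min = 56
  Partition 2: {81} vs {56,25} -> bundles 81, 81; min = 81
  Partition 3: {25} vs {56,81} -> bundles 25, 137; min = 25
Step 3: MMS = max(56, 81, 25) = 81

81


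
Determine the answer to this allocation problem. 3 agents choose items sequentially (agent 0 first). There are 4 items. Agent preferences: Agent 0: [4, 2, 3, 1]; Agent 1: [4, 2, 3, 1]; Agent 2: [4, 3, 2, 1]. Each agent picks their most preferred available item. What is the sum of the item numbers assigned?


Step 1: Agent 0 picks item 4
Step 2: Agent 1 picks item 2
Step 3: Agent 2 picks item 3
Step 4: Sum = 4 + 2 + 3 = 9

9


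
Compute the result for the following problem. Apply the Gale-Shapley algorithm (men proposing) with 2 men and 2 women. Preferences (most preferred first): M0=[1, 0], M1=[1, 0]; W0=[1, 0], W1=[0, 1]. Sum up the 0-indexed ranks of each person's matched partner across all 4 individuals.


Step 1: Run Gale-Shapley (men propose, women hold best offer):
  M0 proposes to W1; she accepts
  M1 proposes to W1; rejected
  M1 proposes to W0; she accepts
Step 2: Final matching: W0-M1, W1-M0
Step 3: 0-indexed ranks (man's rank of his match, then woman's): 1 + 0 + 0 + 0
Step 4: Total rank sum = 1

1


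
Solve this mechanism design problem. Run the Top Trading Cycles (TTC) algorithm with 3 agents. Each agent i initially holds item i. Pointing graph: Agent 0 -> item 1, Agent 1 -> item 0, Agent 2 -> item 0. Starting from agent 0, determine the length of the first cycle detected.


Step 1: Trace the pointer graph from agent 0: 0 -> 1 -> 0
Step 2: A cycle is detected when we revisit agent 0
Step 3: The cycle is: 0 -> 1 -> 0
Step 4: Cycle length = 2

2


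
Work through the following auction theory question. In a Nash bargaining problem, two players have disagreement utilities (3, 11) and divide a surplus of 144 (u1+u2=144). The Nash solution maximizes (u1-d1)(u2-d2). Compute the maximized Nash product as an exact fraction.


Step 1: The Nash solution splits surplus symmetrically above the disagreement point
Step 2: u1 = (total + d1 - d2)/2 = (144 + 3 - 11)/2 = 68
Step 3: u2 = (total - d1 + d2)/2 = (144 - 3 + 11)/2 = 76
Step 4: Nash product = (68 - 3) * (76 - 11)
Step 5: = 65 * 65 = 4225

4225


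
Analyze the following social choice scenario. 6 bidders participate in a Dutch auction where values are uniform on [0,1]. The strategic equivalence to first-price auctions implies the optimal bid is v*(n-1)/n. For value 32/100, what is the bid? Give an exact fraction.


Step 1: Dutch auctions are strategically equivalent to first-price auctions
Step 2: The equilibrium bid is b(v) = v*(n-1)/n
Step 3: b = 8/25 * 5/6
Step 4: b = 4/15

4/15


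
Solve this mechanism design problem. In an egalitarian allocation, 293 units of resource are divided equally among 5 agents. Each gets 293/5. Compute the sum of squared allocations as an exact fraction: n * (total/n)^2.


Step 1: Each agent's share = 293/5
Step 2: Square of each share = (293/5)^2 = 85849/25
Step 3: Sum of squares = 5 * 85849/25 = 85849/5

85849/5


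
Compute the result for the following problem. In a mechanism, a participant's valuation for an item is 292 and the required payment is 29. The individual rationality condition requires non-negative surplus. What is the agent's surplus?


Step 1: Surplus = value - payment = 292 - 29 = 263
Step 2: IR is satisfied (surplus >= 0)

263


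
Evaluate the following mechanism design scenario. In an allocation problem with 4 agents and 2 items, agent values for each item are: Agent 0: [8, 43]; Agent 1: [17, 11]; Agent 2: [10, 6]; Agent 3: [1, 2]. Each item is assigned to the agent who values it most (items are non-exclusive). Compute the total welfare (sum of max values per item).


Step 1: For each item, find the maximum value among all agents.
Step 2: Item 0 -> Agent 1 (value 17)
Step 3: Item 1 -> Agent 0 (value 43)
Step 4: Total welfare = 17 + 43 = 60

60


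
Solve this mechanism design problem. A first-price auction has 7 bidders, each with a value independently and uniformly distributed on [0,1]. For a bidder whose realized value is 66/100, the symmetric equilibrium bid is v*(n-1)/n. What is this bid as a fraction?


Step 1: The symmetric BNE bidding function is b(v) = v * (n-1) / n
Step 2: Substitute v = 33/50 and n = 7
Step 3: b = 33/50 * 6/7
Step 4: b = 99/175

99/175


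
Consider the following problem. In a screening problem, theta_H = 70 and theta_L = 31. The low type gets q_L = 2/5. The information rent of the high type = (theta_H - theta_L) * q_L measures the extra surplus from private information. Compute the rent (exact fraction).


Step 1: theta_H - theta_L = 70 - 31 = 39
Step 2: Information rent = (theta_H - theta_L) * q_L
Step 3: = 39 * 2/5
Step 4: = 78/5

78/5


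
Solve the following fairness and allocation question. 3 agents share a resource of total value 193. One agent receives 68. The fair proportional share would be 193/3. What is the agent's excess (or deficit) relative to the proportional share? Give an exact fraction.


Step 1: Proportional share = 193/3
Step 2: Agent's actual allocation = 68
Step 3: Excess = 68 - 193/3 = 11/3

11/3


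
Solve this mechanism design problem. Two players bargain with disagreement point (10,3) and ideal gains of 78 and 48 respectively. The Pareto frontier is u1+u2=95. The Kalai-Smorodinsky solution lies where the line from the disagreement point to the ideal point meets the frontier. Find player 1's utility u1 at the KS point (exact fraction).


Step 1: At the KS point, (u1-d1)/r1 = (u2-d2)/r2 = t and u1+u2 = 95
Step 2: u1 = d1 + r1*t and u2 = d2 + r2*t, so (d1 + r1*t) + (d2 + r2*t) = 95
Step 3: t = (95 - 10 - 3)/(78 + 48) = 82/126 = 41/63
Step 4: u1 = d1 + r1*t = 10 + 78 * 41/63 = 1276/21
Step 5: (Check: u2 = d2 + r2*t = 719/21; u1+u2 = 1276/21 + 719/21 = 95, on the frontier.)

1276/21


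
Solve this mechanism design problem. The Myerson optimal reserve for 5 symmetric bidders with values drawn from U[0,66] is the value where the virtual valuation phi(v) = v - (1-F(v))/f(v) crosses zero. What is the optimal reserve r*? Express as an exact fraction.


Step 1: For U[0,66], F(v) = v/66 and f(v) = 1/66
Step 2: phi(v) = v - (1 - v/66)/(1/66) = v - (66 - v) = 2v - 66
Step 3: Set phi(r*) = 0: 2r* - 66 = 0
Step 4: r* = 66/2 = 33 (the number of bidders n = 5 does not enter)

33


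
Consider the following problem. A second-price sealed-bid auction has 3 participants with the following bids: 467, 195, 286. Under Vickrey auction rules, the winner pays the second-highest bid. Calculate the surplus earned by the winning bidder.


Step 1: Sort bids in descending order: 467, 286, 195
Step 2: The winning bid is the highest: 467
Step 3: The payment equals the second-highest bid: 286
Step 4: Surplus = winner's bid - payment = 467 - 286 = 181

181


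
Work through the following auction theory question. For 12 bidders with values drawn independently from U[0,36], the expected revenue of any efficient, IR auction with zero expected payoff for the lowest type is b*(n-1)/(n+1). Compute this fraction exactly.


Step 1: By Revenue Equivalence, expected revenue = b*(n-1)/(n+1)
Step 2: Substituting n = 12, b = 36
Step 3: Revenue = 36*(12-1)/(12+1) = 36*11/13
Step 4: Revenue = 396/13

396/13


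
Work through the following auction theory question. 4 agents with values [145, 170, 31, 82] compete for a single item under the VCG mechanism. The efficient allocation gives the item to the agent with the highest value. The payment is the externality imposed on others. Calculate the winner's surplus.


Step 1: The winner is the agent with the highest value: agent 1 with value 170
Step 2: Values of other agents: [145, 31, 82]
Step 3: VCG payment = max of others' values = 145
Step 4: Surplus = 170 - 145 = 25

25


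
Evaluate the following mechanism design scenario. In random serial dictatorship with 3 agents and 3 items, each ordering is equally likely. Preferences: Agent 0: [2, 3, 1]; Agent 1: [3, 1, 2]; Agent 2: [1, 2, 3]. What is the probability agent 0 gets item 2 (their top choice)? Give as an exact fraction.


Step 1: Agent 0 wants item 2
Step 2: There are 6 possible orderings of agents
Step 3: In 6 orderings, agent 0 gets item 2
Step 4: Probability = 6/6 = 1

1


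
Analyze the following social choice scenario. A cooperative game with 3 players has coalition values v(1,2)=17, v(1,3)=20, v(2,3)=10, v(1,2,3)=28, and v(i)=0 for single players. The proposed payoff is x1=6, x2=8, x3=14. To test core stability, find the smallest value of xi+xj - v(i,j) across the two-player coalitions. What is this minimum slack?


Step 1: Slack for coalition (1,2): x1+x2 - v12 = 14 - 17 = -3
Step 2: Slack for coalition (1,3): x1+x3 - v13 = 20 - 20 = 0
Step 3: Slack for coalition (2,3): x2+x3 - v23 = 22 - 10 = 12
Step 4: Minimum slack = min(-3, 0, 12) = -3, attained by (1,2); coalition (1,2) can block (slack < 0), so the allocation is not in the core

-3


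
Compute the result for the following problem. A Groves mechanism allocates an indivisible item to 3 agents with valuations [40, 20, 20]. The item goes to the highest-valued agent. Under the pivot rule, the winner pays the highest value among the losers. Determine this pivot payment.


Step 1: The efficient winner is agent 0 with value 40
Step 2: Other agents' values: [20, 20]
Step 3: Pivot payment = max(others) = 20
Step 4: The winner pays 20

20


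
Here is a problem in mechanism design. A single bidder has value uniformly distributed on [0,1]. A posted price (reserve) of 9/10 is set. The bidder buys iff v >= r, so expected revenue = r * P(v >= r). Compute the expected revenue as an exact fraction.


Step 1: Posted price r = 9/10, value support [0,1]
Step 2: P(v >= r) = (1 - 9/10)/1 = 1/10
Step 3: Expected revenue = r * P(v >= r) = 9/10 * 1/10
Step 4: Revenue = 9/100

9/100


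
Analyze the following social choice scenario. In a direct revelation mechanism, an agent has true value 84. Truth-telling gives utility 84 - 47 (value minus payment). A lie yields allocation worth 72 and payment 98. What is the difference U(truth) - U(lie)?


Step 1: U(truth) = value - payment = 84 - 47 = 37
Step 2: U(lie) = allocation - payment = 72 - 98 = -26
Step 3: IC gap = 37 - (-26) = 63

63


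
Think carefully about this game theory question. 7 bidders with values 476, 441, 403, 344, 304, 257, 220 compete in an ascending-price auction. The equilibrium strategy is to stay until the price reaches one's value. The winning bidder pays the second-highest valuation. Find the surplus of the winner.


Step 1: Identify the highest value: 476
Step 2: Identify the second-highest value: 441
Step 3: The final price = second-highest value = 441
Step 4: Surplus = 476 - 441 = 35

35


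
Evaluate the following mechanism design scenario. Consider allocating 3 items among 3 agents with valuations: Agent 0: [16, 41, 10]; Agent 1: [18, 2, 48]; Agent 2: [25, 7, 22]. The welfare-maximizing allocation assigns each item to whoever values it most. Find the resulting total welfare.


Step 1: For each item, find the maximum value among all agents.
Step 2: Item 0 -> Agent 2 (value 25)
Step 3: Item 1 -> Agent 0 (value 41)
Step 4: Item 2 -> Agent 1 (value 48)
Step 5: Total welfare = 25 + 41 + 48 = 114

114


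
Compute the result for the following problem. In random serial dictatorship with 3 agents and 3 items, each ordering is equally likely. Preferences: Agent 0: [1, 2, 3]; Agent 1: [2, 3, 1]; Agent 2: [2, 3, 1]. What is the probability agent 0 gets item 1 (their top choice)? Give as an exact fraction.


Step 1: Agent 0 wants item 1
Step 2: There are 6 possible orderings of agents
Step 3: In 6 orderings, agent 0 gets item 1
Step 4: Probability = 6/6 = 1

1


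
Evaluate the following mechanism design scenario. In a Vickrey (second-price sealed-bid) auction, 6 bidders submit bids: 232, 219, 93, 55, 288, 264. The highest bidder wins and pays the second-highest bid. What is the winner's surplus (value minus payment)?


Step 1: Sort bids in descending order: 288, 264, 232, 219, 93, 55
Step 2: The winning bid is the highest: 288
Step 3: The payment equals the second-highest bid: 264
Step 4: Surplus = winner's bid - payment = 288 - 264 = 24

24


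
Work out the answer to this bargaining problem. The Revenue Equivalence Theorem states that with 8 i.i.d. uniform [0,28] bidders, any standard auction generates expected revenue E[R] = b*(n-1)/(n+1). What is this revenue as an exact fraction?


Step 1: By Revenue Equivalence, expected revenue = b*(n-1)/(n+1)
Step 2: Substituting n = 8, b = 28
Step 3: Revenue = 28*(8-1)/(8+1) = 28*7/9
Step 4: Revenue = 196/9

196/9


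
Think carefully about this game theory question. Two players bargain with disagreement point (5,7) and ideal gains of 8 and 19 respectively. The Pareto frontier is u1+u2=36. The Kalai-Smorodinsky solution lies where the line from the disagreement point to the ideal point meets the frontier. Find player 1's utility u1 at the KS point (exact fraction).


Step 1: At the KS point, (u1-d1)/r1 = (u2-d2)/r2 = t and u1+u2 = 36
Step 2: u1 = d1 + r1*t and u2 = d2 + r2*t, so (d1 + r1*t) + (d2 + r2*t) = 36
Step 3: t = (36 - 5 - 7)/(8 + 19) = 24/27 = 8/9
Step 4: u1 = d1 + r1*t = 5 + 8 * 8/9 = 109/9
Step 5: (Check: u2 = d2 + r2*t = 215/9; u1+u2 = 109/9 + 215/9 = 36, on the frontier.)

109/9


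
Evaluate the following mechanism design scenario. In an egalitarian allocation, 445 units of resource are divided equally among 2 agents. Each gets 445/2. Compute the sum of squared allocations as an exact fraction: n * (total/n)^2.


Step 1: Each agent's share = 445/2
Step 2: Square of each share = (445/2)^2 = 198025/4
Step 3: Sum of squares = 2 * 198025/4 = 198025/2

198025/2


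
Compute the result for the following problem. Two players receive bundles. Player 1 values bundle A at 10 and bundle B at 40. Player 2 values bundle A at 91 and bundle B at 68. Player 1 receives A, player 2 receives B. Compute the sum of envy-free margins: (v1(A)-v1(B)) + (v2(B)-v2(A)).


Step 1: Player 1's margin = v1(A) - v1(B) = 10 - 40 = -30
Step 2: Player 2's margin = v2(B) - v2(A) = 68 - 91 = -23
Step 3: Total margin = -30 + -23 = -53

-53


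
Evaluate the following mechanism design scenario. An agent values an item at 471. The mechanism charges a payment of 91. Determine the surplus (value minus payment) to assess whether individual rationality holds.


Step 1: Surplus = value - payment = 471 - 91 = 380
Step 2: IR is satisfied (surplus >= 0)

380


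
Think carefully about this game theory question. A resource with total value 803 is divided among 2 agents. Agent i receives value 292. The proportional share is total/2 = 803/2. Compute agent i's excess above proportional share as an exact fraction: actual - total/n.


Step 1: Proportional share = 803/2
Step 2: Agent's actual allocation = 292
Step 3: Excess = 292 - 803/2 = -219/2

-219/2


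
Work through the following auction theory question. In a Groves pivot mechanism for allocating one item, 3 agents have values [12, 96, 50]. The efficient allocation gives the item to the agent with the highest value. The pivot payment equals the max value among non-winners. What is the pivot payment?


Step 1: The efficient winner is agent 1 with value 96
Step 2: Other agents' values: [12, 50]
Step 3: Pivot payment = max(others) = 50
Step 4: The winner pays 50

50


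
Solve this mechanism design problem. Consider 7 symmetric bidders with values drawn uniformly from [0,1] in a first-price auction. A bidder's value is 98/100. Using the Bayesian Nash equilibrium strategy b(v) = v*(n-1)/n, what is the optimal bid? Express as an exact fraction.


Step 1: The symmetric BNE bidding function is b(v) = v * (n-1) / n
Step 2: Substitute v = 49/50 and n = 7
Step 3: b = 49/50 * 6/7
Step 4: b = 21/25

21/25


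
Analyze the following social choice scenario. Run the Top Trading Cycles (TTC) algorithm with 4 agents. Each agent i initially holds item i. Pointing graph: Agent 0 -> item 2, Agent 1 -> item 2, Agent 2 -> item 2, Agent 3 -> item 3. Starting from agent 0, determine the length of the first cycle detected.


Step 1: Trace the pointer graph from agent 0: 0 -> 2 -> 2
Step 2: A cycle is detected when we revisit agent 2
Step 3: The cycle is: 2 -> 2
Step 4: Cycle length = 1

1


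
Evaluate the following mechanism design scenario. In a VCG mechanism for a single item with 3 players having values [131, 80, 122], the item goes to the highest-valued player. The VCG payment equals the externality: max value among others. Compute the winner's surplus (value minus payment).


Step 1: The winner is the agent with the highest value: agent 0 with value 131
Step 2: Values of other agents: [80, 122]
Step 3: VCG payment = max of others' values = 122
Step 4: Surplus = 131 - 122 = 9

9


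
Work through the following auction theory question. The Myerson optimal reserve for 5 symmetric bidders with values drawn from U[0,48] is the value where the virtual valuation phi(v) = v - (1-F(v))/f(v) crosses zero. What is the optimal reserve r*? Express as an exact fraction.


Step 1: For U[0,48], F(v) = v/48 and f(v) = 1/48
Step 2: phi(v) = v - (1 - v/48)/(1/48) = v - (48 - v) = 2v - 48
Step 3: Set phi(r*) = 0: 2r* - 48 = 0
Step 4: r* = 48/2 = 24 (the number of bidders n = 5 does not enter)

24


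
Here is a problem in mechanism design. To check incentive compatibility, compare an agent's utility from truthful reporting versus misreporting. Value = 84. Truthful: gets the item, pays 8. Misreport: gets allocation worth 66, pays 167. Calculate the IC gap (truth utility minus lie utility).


Step 1: U(truth) = value - payment = 84 - 8 = 76
Step 2: U(lie) = allocation - payment = 66 - 167 = -101
Step 3: IC gap = 76 - (-101) = 177

177


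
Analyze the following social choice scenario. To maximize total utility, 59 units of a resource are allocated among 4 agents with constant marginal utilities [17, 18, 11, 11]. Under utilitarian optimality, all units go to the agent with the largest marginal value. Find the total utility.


Step 1: The marginal utilities are [17, 18, 11, 11]
Step 2: The highest marginal utility is 18
Step 3: All 59 units go to that agent
Step 4: Total utility = 18 * 59 = 1062

1062


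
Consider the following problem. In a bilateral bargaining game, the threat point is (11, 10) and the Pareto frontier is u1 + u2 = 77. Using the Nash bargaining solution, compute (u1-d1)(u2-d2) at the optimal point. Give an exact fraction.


Step 1: The Nash solution splits surplus symmetrically above the disagreement point
Step 2: u1 = (total + d1 - d2)/2 = (77 + 11 - 10)/2 = 39
Step 3: u2 = (total - d1 + d2)/2 = (77 - 11 + 10)/2 = 38
Step 4: Nash product = (39 - 11) * (38 - 10)
Step 5: = 28 * 28 = 784

784


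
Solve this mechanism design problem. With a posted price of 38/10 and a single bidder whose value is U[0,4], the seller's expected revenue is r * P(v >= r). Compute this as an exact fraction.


Step 1: Posted price r = 19/5, value support [0,4]
Step 2: P(v >= r) = (4 - 19/5)/4 = 1/20
Step 3: Expected revenue = r * P(v >= r) = 19/5 * 1/20
Step 4: Revenue = 19/100

19/100


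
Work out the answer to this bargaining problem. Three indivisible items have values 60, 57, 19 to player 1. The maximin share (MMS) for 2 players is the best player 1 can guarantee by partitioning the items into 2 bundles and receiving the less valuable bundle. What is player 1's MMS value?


Step 1: Item values = 60, 57, 19
Step 2: Enumerate all 2-bundle partitions and take the smaller bundle:
  Partition 1: {60} vs {57,19} -> bundles 60, 76; min = 60
  Partition 2: {57} vs {60,19} -> bundles 57, 79; min = 57
  Partition 3: {19} vs {60,57} -> bundles 19, 117; min = 19
Step 3: MMS = max(60, 57, 19) = 60

60


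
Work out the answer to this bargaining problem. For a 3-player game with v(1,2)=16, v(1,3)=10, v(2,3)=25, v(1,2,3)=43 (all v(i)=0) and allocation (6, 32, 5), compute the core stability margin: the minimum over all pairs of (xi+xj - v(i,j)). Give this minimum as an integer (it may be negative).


Step 1: Slack for coalition (1,2): x1+x2 - v12 = 38 - 16 = 22
Step 2: Slack for coalition (1,3): x1+x3 - v13 = 11 - 10 = 1
Step 3: Slack for coalition (2,3): x2+x3 - v23 = 37 - 25 = 12
Step 4: Minimum slack = min(22, 1, 12) = 1, attained by (1,3); no pair can gain by deviating, so the allocation is in the core

1


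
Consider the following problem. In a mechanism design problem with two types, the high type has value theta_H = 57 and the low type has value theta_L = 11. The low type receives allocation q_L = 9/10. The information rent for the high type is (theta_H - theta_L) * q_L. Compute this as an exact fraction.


Step 1: theta_H - theta_L = 57 - 11 = 46
Step 2: Information rent = (theta_H - theta_L) * q_L
Step 3: = 46 * 9/10
Step 4: = 207/5

207/5


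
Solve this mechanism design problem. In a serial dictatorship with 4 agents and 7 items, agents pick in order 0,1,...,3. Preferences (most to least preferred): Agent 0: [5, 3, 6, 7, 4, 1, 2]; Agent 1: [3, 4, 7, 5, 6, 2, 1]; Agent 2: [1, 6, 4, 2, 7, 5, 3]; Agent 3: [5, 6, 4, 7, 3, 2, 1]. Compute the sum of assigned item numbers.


Step 1: Agent 0 picks item 5
Step 2: Agent 1 picks item 3
Step 3: Agent 2 picks item 1
Step 4: Agent 3 picks item 6
Step 5: Sum = 5 + 3 + 1 + 6 = 15

15


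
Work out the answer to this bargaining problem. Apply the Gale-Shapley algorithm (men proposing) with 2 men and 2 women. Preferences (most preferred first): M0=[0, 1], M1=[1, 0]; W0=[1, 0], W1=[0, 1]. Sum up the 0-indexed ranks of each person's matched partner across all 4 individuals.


Step 1: Run Gale-Shapley (men propose, women hold best offer):
  M0 proposes to W0; she accepts
  M1 proposes to W1; she accepts
Step 2: Final matching: W0-M0, W1-M1
Step 3: 0-indexed ranks (man's rank of his match, then woman's): 0 + 1 + 0 + 1
Step 4: Total rank sum = 2

2


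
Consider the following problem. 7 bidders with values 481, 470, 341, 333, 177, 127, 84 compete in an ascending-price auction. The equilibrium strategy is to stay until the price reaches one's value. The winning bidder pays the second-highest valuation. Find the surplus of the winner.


Step 1: Identify the highest value: 481
Step 2: Identify the second-highest value: 470
Step 3: The final price = second-highest value = 470
Step 4: Surplus = 481 - 470 = 11

11


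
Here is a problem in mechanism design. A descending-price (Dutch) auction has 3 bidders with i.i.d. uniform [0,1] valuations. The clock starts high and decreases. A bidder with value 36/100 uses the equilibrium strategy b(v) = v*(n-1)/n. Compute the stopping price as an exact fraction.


Step 1: Dutch auctions are strategically equivalent to first-price auctions
Step 2: The equilibrium bid is b(v) = v*(n-1)/n
Step 3: b = 9/25 * 2/3
Step 4: b = 6/25

6/25


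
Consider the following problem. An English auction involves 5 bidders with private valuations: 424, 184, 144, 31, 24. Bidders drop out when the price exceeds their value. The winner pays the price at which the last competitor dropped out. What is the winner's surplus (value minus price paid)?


Step 1: Identify the highest value: 424
Step 2: Identify the second-highest value: 184
Step 3: The final price = second-highest value = 184
Step 4: Surplus = 424 - 184 = 240

240


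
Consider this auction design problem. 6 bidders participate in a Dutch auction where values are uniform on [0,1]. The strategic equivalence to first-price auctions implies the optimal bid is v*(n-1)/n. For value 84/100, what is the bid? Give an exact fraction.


Step 1: Dutch auctions are strategically equivalent to first-price auctions
Step 2: The equilibrium bid is b(v) = v*(n-1)/n
Step 3: b = 21/25 * 5/6
Step 4: b = 7/10

7/10


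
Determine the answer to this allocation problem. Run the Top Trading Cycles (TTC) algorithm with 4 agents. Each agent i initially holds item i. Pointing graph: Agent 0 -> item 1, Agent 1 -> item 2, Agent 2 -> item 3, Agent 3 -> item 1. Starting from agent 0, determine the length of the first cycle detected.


Step 1: Trace the pointer graph from agent 0: 0 -> 1 -> 2 -> 3 -> 1
Step 2: A cycle is detected when we revisit agent 1
Step 3: The cycle is: 1 -> 2 -> 3 -> 1
Step 4: Cycle length = 3

3


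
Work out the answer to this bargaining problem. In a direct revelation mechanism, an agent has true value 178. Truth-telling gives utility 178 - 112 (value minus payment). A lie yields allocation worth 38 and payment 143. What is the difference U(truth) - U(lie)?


Step 1: U(truth) = value - payment = 178 - 112 = 66
Step 2: U(lie) = allocation - payment = 38 - 143 = -105
Step 3: IC gap = 66 - (-105) = 171

171


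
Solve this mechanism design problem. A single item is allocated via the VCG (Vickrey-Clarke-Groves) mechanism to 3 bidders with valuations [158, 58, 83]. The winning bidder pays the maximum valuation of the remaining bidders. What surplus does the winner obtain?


Step 1: The winner is the agent with the highest value: agent 0 with value 158
Step 2: Values of other agents: [58, 83]
Step 3: VCG payment = max of others' values = 83
Step 4: Surplus = 158 - 83 = 75

75


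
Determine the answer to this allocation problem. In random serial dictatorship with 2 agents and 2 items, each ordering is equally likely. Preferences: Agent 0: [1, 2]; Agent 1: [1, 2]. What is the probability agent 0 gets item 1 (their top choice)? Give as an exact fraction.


Step 1: Agent 0 wants item 1
Step 2: There are 2 possible orderings of agents
Step 3: In 1 orderings, agent 0 gets item 1
Step 4: Probability = 1/2

1/2


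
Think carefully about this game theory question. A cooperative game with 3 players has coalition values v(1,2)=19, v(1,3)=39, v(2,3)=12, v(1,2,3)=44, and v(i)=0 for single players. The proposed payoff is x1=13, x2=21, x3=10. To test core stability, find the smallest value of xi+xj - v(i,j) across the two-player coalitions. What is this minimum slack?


Step 1: Slack for coalition (1,2): x1+x2 - v12 = 34 - 19 = 15
Step 2: Slack for coalition (1,3): x1+x3 - v13 = 23 - 39 = -16
Step 3: Slack for coalition (2,3): x2+x3 - v23 = 31 - 12 = 19
Step 4: Minimum slack = min(15, -16, 19) = -16, attained by (1,3); coalition (1,3) can block (slack < 0), so the allocation is not in the core

-16


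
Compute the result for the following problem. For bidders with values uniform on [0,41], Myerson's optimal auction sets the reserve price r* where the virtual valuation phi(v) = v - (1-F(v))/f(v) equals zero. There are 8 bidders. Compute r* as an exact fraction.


Step 1: For U[0,41], F(v) = v/41 and f(v) = 1/41
Step 2: phi(v) = v - (1 - v/41)/(1/41) = v - (41 - v) = 2v - 41
Step 3: Set phi(r*) = 0: 2r* - 41 = 0
Step 4: r* = 41/2 (the number of bidders n = 8 does not enter)

41/2


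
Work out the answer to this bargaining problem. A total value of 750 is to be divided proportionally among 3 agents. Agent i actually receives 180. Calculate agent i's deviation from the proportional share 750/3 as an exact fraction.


Step 1: Proportional share = 750/3 = 250
Step 2: Agent's actual allocation = 180
Step 3: Excess = 180 - 250 = -70

-70


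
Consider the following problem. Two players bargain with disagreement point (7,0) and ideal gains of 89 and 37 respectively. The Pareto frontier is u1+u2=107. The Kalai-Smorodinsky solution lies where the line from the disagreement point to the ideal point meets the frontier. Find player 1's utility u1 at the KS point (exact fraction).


Step 1: At the KS point, (u1-d1)/r1 = (u2-d2)/r2 = t and u1+u2 = 107
Step 2: u1 = d1 + r1*t and u2 = d2 + r2*t, so (d1 + r1*t) + (d2 + r2*t) = 107
Step 3: t = (107 - 7 - 0)/(89 + 37) = 100/126 = 50/63
Step 4: u1 = d1 + r1*t = 7 + 89 * 50/63 = 4891/63
Step 5: (Check: u2 = d2 + r2*t = 1850/63; u1+u2 = 4891/63 + 1850/63 = 107, on the frontier.)

4891/63


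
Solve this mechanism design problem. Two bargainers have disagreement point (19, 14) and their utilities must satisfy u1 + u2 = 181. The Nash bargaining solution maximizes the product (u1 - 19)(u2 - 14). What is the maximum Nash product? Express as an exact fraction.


Step 1: The Nash solution splits surplus symmetrically above the disagreement point
Step 2: u1 = (total + d1 - d2)/2 = (181 + 19 - 14)/2 = 93
Step 3: u2 = (total - d1 + d2)/2 = (181 - 19 + 14)/2 = 88
Step 4: Nash product = (93 - 19) * (88 - 14)
Step 5: = 74 * 74 = 5476

5476


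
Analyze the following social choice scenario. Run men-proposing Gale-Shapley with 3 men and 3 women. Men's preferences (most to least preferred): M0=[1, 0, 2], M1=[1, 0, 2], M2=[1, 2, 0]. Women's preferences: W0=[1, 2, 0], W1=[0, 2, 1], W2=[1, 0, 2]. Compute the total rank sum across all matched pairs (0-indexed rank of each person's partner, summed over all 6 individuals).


Step 1: Run Gale-Shapley (men propose, women hold best offer):
  M0 proposes to W1; she accepts
  M1 proposes to W1; rejected
  M1 proposes to W0; she accepts
  M2 proposes to W1; rejected
  M2 proposes to W2; she accepts
Step 2: Final matching: W0-M1, W1-M0, W2-M2
Step 3: 0-indexed ranks (man's rank of his match, then woman's): 1 + 0 + 0 + 0 + 1 + 2
Step 4: Total rank sum = 4

4


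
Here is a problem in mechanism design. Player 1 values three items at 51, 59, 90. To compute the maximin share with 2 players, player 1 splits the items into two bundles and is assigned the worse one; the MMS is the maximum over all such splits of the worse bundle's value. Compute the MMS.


Step 1: Item values = 51, 59, 90
Step 2: Enumerate all 2-bundle partitions and take the smaller bundle:
  Partition 1: {51} vs {59,90} -> bundles 51, 149; min = 51
  Partition 2: {59} vs {51,90} -> bundles 59, 141; min = 59
  Partition 3: {90} vs {51,59} -> bundles 90, 110; min = 90
Step 3: MMS = max(51, 59, 90) = 90

90


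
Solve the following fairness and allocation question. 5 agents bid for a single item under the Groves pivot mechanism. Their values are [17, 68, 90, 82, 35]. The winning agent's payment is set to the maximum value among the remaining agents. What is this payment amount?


Step 1: The efficient winner is agent 2 with value 90
Step 2: Other agents' values: [17, 68, 82, 35]
Step 3: Pivot payment = max(others) = 82
Step 4: The winner pays 82

82


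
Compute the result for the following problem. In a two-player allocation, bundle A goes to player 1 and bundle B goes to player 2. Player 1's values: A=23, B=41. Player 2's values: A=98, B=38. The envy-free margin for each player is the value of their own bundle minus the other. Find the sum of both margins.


Step 1: Player 1's margin = v1(A) - v1(B) = 23 - 41 = -18
Step 2: Player 2's margin = v2(B) - v2(A) = 38 - 98 = -60
Step 3: Total margin = -18 + -60 = -78

-78


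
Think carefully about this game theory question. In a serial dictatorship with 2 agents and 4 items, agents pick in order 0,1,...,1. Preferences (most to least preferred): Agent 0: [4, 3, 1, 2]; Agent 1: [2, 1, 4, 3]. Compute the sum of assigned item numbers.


Step 1: Agent 0 picks item 4
Step 2: Agent 1 picks item 2
Step 3: Sum = 4 + 2 = 6

6


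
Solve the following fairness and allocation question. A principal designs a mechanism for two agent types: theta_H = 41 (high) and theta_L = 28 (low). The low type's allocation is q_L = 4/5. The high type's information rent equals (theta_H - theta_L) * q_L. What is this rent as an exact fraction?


Step 1: theta_H - theta_L = 41 - 28 = 13
Step 2: Information rent = (theta_H - theta_L) * q_L
Step 3: = 13 * 4/5
Step 4: = 52/5

52/5


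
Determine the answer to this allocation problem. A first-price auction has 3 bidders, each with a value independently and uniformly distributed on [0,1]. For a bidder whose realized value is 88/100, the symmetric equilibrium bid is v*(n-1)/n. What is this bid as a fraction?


Step 1: The symmetric BNE bidding function is b(v) = v * (n-1) / n
Step 2: Substitute v = 22/25 and n = 3
Step 3: b = 22/25 * 2/3
Step 4: b = 44/75

44/75


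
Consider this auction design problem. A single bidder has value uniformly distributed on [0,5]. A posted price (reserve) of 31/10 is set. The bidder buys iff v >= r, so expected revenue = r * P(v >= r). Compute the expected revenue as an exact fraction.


Step 1: Posted price r = 31/10, value support [0,5]
Step 2: P(v >= r) = (5 - 31/10)/5 = 19/50
Step 3: Expected revenue = r * P(v >= r) = 31/10 * 19/50
Step 4: Revenue = 589/500

589/500


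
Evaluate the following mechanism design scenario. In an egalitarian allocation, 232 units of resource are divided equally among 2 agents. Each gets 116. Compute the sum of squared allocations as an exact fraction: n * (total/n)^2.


Step 1: Each agent's share = 232/2 = 116
Step 2: Square of each share = (116)^2 = 13456
Step 3: Sum of squares = 2 * 13456 = 26912

26912


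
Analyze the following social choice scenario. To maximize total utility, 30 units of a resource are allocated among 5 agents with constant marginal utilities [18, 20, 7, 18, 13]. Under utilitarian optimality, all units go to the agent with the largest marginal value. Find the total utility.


Step 1: The marginal utilities are [18, 20, 7, 18, 13]
Step 2: The highest marginal utility is 20
Step 3: All 30 units go to that agent
Step 4: Total utility = 20 * 30 = 600

600


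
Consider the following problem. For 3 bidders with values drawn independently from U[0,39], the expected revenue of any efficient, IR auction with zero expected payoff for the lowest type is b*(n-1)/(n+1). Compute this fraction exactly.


Step 1: By Revenue Equivalence, expected revenue = b*(n-1)/(n+1)
Step 2: Substituting n = 3, b = 39
Step 3: Revenue = 39*(3-1)/(3+1) = 39*2/4
Step 4: Revenue = 78/4 = 39/2

39/2


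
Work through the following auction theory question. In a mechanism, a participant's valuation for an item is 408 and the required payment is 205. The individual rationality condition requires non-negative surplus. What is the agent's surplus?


Step 1: Surplus = value - payment = 408 - 205 = 203
Step 2: IR is satisfied (surplus >= 0)

203


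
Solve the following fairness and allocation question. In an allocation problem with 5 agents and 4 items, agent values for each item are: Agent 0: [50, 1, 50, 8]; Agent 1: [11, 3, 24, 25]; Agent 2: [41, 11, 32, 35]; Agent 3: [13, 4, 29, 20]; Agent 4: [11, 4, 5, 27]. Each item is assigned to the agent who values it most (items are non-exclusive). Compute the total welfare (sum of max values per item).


Step 1: For each item, find the maximum value among all agents.
Step 2: Item 0 -> Agent 0 (value 50)
Step 3: Item 1 -> Agent 2 (value 11)
Step 4: Item 2 -> Agent 0 (value 50)
Step 5: Item 3 -> Agent 2 (value 35)
Step 6: Total welfare = 50 + 11 + 50 + 35 = 146

146


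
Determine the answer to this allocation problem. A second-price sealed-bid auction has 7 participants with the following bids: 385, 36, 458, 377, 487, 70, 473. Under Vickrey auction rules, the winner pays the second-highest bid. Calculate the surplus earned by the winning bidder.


Step 1: Sort bids in descending order: 487, 473, 458, 385, 377, 70, 36
Step 2: The winning bid is the highest: 487
Step 3: The payment equals the second-highest bid: 473
Step 4: Surplus = winner's bid - payment = 487 - 473 = 14

14


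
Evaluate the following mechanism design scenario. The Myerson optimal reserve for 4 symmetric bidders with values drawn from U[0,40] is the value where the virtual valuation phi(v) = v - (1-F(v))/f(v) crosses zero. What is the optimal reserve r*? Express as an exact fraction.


Step 1: For U[0,40], F(v) = v/40 and f(v) = 1/40
Step 2: phi(v) = v - (1 - v/40)/(1/40) = v - (40 - v) = 2v - 40
Step 3: Set phi(r*) = 0: 2r* - 40 = 0
Step 4: r* = 40/2 = 20 (the number of bidders n = 4 does not enter)

20


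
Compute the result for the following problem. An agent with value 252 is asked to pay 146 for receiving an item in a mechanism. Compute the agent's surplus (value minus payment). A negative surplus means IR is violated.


Step 1: Surplus = value - payment = 252 - 146 = 106
Step 2: IR is satisfied (surplus >= 0)

106


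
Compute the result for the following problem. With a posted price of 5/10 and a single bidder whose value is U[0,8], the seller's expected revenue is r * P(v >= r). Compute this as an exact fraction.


Step 1: Posted price r = 1/2, value support [0,8]
Step 2: P(v >= r) = (8 - 1/2)/8 = 15/16
Step 3: Expected revenue = r * P(v >= r) = 1/2 * 15/16
Step 4: Revenue = 15/32

15/32


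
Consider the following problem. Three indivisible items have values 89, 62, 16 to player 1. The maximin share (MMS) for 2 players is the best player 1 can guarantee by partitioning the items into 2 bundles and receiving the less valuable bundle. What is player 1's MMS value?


Step 1: Item values = 89, 62, 16
Step 2: Enumerate all 2-bundle partitions and take the smaller bundle:
  Partition 1: {89} vs {62,16} -> bundles 89, 78; min = 78
  Partition 2: {62} vs {89,16} -> bundles 62, 105; min = 62
  Partition 3: {16} vs {89,62} -> bundles 16, 151; min = 16
Step 3: MMS = max(78, 62, 16) = 78

78


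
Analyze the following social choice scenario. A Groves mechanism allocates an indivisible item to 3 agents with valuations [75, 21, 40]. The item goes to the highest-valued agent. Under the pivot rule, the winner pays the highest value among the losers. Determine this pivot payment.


Step 1: The efficient winner is agent 0 with value 75
Step 2: Other agents' values: [21, 40]
Step 3: Pivot payment = max(others) = 40
Step 4: The winner pays 40

40


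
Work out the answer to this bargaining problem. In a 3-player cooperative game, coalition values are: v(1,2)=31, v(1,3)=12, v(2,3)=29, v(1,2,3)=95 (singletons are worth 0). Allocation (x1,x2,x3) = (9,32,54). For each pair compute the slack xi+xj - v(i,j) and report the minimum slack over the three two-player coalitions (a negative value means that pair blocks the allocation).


Step 1: Slack for coalition (1,2): x1+x2 - v12 = 41 - 31 = 10
Step 2: Slack for coalition (1,3): x1+x3 - v13 = 63 - 12 = 51
Step 3: Slack for coalition (2,3): x2+x3 - v23 = 86 - 29 = 57
Step 4: Minimum slack = min(10, 51, 57) = 10, attained by (1,2); no pair can gain by deviating, so the allocation is in the core

10
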